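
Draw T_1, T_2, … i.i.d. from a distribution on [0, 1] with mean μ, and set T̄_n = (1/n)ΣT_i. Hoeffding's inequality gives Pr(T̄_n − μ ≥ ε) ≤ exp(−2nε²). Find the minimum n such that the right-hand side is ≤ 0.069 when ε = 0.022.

Require exp(−2nε²) ≤ 0.069, i.e. 2nε² ≥ ln(1/0.069) = 2.673649.
So n ≥ 2.673649 / (2·0.022²) = 2762.034.
The smallest integer n is 2763.

2763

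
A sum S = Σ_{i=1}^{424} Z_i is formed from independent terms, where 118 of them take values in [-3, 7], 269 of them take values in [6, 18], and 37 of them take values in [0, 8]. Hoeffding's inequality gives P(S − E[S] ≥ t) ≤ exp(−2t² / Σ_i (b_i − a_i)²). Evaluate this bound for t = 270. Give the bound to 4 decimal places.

0.0635

Σ(b_i − a_i)² = 118·10² + 269·12² + 37·8² = 52904.
Exponent = 2·270² / 52904 = 2.75594.
Bound = exp(−2.75594) = 0.06355.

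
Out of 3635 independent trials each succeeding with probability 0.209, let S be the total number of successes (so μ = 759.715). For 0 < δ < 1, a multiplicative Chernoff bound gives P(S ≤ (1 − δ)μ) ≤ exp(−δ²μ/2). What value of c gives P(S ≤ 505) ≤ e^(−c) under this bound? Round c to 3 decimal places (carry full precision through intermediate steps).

42.700

Write 505 = (1 − δ)μ, so δ = 1 − 505/759.715 = 0.335277…
Then the exponent is δ²μ/2 = (μ − 505)²/(2μ) = 42.700046.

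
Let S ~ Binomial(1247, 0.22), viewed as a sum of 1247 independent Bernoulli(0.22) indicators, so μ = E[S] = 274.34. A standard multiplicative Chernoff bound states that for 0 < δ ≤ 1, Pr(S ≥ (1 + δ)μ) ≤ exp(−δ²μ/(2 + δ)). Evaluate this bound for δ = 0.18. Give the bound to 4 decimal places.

0.0170

Exponent = δ²μ/(2 + δ) = 0.18²·274.34/2.18 = 4.0773.
Bound = exp(−4.0773) = 0.01695.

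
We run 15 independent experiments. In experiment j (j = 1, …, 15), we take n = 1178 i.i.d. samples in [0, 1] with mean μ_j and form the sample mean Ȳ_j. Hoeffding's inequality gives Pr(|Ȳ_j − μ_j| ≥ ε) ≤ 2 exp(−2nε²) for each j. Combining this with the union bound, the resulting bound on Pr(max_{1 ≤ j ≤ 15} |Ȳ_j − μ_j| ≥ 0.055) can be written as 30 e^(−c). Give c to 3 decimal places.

7.127

Union bound over the 15 events: Pr(max_{1 ≤ j ≤ 15} |Ȳ_j − μ_j| ≥ 0.055) ≤ 15·2·exp(−2nε²) = 30 exp(−2·1178·0.055²).
So c = 2·1178·0.055² = 7.1269.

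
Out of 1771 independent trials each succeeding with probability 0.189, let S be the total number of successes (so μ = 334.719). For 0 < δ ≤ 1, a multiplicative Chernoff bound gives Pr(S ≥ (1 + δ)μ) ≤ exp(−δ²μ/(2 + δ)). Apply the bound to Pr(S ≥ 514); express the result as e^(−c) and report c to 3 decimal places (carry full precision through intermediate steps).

37.871

Write 514 = (1 + δ)μ, so δ = 514/334.719 − 1 = 0.5356164…
Then the exponent is δ²μ/(2 + δ) = (514 − μ)² / (μ·(2 + δ)) = 37.870811.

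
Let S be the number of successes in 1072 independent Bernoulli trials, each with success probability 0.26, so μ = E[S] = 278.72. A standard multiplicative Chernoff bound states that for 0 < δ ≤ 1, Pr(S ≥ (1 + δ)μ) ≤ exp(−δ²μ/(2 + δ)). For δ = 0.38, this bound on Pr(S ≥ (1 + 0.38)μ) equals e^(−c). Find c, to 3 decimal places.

c = δ²μ/(2 + δ) = 0.38²·278.72/(2 + 0.38) = 16.9106.

16.911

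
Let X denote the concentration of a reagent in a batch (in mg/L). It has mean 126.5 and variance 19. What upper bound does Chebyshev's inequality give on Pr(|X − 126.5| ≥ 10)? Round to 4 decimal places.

Chebyshev: Pr(|X − μ| ≥ t) ≤ Var(X)/t².
Bound = 19 / 100 = 0.1900.

0.1900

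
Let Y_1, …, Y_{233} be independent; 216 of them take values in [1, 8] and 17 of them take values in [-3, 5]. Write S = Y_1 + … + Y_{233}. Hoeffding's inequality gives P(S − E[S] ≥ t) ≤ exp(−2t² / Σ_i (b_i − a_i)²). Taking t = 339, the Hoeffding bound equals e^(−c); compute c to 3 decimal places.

Σ(b_i − a_i)² = 216·7² + 17·8² = 11672.
c = 2t² / 11672 = 2·339² / 11672 = 19.6917.

19.692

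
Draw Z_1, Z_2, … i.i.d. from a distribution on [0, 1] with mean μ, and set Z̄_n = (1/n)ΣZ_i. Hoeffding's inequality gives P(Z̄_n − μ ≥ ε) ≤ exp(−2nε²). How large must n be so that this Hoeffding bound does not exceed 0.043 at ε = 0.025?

Require exp(−2nε²) ≤ 0.043, i.e. 2nε² ≥ ln(1/0.043) = 3.146555.
So n ≥ 3.146555 / (2·0.025²) = 2517.244.
The smallest integer n is 2518.

2518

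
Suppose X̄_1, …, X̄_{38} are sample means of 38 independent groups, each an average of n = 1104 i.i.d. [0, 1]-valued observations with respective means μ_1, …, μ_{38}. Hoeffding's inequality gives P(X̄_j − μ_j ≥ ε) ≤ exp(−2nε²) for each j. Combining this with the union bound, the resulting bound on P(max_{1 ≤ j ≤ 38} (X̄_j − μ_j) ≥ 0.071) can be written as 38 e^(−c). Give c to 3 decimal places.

11.131

Union bound over the 38 events: P(max_{1 ≤ j ≤ 38} (X̄_j − μ_j) ≥ 0.071) ≤ 38·exp(−2nε²) = 38 exp(−2·1104·0.071²).
So c = 2·1104·0.071² = 11.1305.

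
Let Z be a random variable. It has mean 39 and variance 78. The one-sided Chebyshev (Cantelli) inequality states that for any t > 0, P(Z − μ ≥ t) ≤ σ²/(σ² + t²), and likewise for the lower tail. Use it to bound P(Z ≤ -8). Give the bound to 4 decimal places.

Here σ² = 78 and t = 47, so σ² + t² = 2287.
Cantelli's bound: 78/2287 = 0.0341.

0.0341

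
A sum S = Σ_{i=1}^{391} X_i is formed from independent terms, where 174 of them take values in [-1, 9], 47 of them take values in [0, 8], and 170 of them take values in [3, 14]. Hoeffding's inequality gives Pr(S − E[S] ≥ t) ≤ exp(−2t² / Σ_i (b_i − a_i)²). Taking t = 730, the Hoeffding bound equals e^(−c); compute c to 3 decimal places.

26.009

Σ(b_i − a_i)² = 174·10² + 47·8² + 170·11² = 40978.
c = 2t² / 40978 = 2·730² / 40978 = 26.0091.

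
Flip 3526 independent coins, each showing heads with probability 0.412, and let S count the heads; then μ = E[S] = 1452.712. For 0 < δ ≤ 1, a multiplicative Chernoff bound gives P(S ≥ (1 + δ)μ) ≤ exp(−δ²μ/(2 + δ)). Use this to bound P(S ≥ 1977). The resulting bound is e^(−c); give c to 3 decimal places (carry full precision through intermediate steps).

80.146

Write 1977 = (1 + δ)μ, so δ = 1977/1452.712 − 1 = 0.3609029…
Then the exponent is δ²μ/(2 + δ) = (1977 − μ)² / (μ·(2 + δ)) = 80.146061.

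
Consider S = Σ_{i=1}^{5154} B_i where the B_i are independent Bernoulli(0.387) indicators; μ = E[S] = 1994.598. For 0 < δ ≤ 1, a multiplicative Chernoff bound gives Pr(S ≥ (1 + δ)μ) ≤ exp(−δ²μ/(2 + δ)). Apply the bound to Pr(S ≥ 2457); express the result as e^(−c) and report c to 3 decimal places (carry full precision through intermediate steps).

48.031

Write 2457 = (1 + δ)μ, so δ = 2457/1994.598 − 1 = 0.2318272…
Then the exponent is δ²μ/(2 + δ) = (2457 − μ)² / (μ·(2 + δ)) = 48.031204.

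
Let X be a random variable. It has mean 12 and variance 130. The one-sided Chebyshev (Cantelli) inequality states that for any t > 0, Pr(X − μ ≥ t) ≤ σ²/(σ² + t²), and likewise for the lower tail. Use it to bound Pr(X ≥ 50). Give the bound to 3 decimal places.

0.083

Here σ² = 130 and t = 38, so σ² + t² = 1574.
Cantelli's bound: 130/1574 = 0.0826.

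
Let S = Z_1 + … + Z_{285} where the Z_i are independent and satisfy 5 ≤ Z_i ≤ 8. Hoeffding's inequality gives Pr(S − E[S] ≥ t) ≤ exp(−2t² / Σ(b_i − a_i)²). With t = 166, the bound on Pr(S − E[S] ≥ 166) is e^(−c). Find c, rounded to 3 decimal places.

21.486

Σ(b_i − a_i)² = 285·(3)² = 2565.
c = 2t²/2565 = 2·166²/2565 = 21.4862.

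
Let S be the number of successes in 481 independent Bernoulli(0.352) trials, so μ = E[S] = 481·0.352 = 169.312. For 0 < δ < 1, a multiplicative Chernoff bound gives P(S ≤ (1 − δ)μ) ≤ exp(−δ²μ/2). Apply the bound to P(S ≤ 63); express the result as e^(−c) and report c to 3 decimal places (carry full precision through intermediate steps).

Write 63 = (1 − δ)μ, so δ = 1 − 63/169.312 = 0.6279059…
Then the exponent is δ²μ/2 = (μ − 63)²/(2μ) = 33.376965.

33.377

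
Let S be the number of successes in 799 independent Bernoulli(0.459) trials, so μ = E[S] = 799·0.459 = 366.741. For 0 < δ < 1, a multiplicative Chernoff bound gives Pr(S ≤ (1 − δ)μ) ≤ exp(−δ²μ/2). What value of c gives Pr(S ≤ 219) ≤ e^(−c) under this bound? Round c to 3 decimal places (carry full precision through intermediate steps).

29.759

Write 219 = (1 − δ)μ, so δ = 1 − 219/366.741 = 0.4028483…
Then the exponent is δ²μ/2 = (μ − 219)²/(2μ) = 29.758608.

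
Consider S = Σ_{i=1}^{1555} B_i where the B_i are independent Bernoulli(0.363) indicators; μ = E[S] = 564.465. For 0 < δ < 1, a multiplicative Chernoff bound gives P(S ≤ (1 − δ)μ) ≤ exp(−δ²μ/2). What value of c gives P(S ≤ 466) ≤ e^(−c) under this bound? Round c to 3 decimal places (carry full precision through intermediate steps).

8.588

Write 466 = (1 − δ)μ, so δ = 1 − 466/564.465 = 0.1744395…
Then the exponent is δ²μ/2 = (μ − 466)²/(2μ) = 8.588093.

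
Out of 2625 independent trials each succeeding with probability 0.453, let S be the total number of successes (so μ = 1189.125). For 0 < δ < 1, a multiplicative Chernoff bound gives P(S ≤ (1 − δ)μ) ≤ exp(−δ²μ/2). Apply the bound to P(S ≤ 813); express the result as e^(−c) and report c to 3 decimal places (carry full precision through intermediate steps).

59.485

Write 813 = (1 − δ)μ, so δ = 1 − 813/1189.125 = 0.316304…
Then the exponent is δ²μ/2 = (μ − 813)²/(2μ) = 59.484922.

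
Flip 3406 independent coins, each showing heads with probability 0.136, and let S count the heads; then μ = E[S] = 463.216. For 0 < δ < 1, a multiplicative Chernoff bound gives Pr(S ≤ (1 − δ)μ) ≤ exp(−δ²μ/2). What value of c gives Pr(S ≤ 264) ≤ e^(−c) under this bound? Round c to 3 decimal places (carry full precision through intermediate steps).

42.839

Write 264 = (1 − δ)μ, so δ = 1 − 264/463.216 = 0.4300715…
Then the exponent is δ²μ/2 = (μ − 264)²/(2μ) = 42.838562.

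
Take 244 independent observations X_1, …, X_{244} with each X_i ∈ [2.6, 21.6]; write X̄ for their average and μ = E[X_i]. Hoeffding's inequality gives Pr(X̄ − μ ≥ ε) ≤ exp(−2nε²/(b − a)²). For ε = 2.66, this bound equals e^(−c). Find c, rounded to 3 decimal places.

c = 2nε²/(b − a)² = 2·244·2.66² / 19² = 9.5648.

9.565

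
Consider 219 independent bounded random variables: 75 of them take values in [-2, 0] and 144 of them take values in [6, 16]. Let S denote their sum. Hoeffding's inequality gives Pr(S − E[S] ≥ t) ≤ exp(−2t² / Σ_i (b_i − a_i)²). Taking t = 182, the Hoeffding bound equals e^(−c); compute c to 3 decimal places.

4.507

Σ(b_i − a_i)² = 75·2² + 144·10² = 14700.
c = 2t² / 14700 = 2·182² / 14700 = 4.5067.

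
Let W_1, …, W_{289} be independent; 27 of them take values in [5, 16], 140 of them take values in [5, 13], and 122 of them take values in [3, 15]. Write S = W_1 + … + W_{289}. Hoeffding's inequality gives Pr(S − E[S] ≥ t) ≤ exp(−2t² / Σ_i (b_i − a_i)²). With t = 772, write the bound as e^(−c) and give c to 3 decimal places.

Σ(b_i − a_i)² = 27·11² + 140·8² + 122·12² = 29795.
c = 2t² / 29795 = 2·772² / 29795 = 40.0056.

40.006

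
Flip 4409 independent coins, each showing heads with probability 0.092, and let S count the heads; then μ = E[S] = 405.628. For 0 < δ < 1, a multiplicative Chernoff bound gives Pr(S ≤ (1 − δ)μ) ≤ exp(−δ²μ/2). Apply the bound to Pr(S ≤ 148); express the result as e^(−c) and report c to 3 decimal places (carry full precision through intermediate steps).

81.814

Write 148 = (1 − δ)μ, so δ = 1 − 148/405.628 = 0.6351337…
Then the exponent is δ²μ/2 = (μ − 148)²/(2μ) = 81.814108.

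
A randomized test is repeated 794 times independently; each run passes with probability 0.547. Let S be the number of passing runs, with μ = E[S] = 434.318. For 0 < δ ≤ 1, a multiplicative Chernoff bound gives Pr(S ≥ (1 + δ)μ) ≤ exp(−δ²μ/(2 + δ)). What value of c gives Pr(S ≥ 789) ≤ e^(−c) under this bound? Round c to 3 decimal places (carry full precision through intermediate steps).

Write 789 = (1 + δ)μ, so δ = 789/434.318 − 1 = 0.8166413…
Then the exponent is δ²μ/(2 + δ) = (789 − μ)² / (μ·(2 + δ)) = 102.834521.

102.835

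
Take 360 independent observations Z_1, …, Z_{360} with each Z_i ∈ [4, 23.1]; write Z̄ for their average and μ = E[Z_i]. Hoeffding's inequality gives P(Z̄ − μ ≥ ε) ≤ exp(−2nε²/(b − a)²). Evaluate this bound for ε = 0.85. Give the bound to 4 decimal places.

0.2403

Exponent: 2nε²/(b − a)² = 2·360·0.85² / 19.1² = 1.42595.
Bound = exp(−1.42595) = 0.24028.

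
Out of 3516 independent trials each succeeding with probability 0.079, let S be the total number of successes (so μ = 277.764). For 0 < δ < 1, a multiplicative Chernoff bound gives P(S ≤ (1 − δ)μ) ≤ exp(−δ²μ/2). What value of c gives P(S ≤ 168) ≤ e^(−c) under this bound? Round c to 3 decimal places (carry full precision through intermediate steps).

21.688

Write 168 = (1 − δ)μ, so δ = 1 − 168/277.764 = 0.39517…
Then the exponent is δ²μ/2 = (μ − 168)²/(2μ) = 21.687720.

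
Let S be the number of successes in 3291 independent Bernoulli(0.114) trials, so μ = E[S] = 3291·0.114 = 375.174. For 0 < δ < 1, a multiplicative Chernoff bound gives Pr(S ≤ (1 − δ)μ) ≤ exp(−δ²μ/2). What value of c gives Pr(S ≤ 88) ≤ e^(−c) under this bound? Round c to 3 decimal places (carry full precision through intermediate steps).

109.908

Write 88 = (1 − δ)μ, so δ = 1 − 88/375.174 = 0.7654422…
Then the exponent is δ²μ/2 = (μ − 88)²/(2μ) = 109.907545.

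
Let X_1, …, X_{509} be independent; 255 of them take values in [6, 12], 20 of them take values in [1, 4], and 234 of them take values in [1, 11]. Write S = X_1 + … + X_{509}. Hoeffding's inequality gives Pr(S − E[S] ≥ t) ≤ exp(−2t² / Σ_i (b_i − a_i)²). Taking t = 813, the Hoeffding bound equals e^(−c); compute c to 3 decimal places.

40.352

Σ(b_i − a_i)² = 255·6² + 20·3² + 234·10² = 32760.
c = 2t² / 32760 = 2·813² / 32760 = 40.3522.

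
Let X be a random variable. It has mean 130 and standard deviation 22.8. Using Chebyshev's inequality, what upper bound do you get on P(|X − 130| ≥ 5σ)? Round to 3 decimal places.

0.040

Chebyshev: P(|X − μ| ≥ t) ≤ Var(X)/t².
Var(X) = σ² = 22.8² = 519.84.
t = 5·22.8 = 114.
Bound = 519.84 / 12996 = 0.0400.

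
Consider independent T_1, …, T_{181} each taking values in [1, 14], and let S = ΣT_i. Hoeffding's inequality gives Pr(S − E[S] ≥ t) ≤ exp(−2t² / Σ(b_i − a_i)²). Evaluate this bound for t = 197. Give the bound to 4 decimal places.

0.0791

Σ(b_i − a_i)² = 181·(13)² = 30589.
Exponent = 2·197²/30589 = 2.5374.
Bound = exp(−2.5374) = 0.07907.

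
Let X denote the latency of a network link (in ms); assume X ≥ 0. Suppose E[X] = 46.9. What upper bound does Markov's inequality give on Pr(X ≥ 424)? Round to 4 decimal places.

0.1106

Markov's inequality: for a non-negative random variable, Pr(X ≥ a) ≤ E[X]/a.
Here E[X] = 46.9 and a = 424, so the bound is 46.9/424 = 0.1106.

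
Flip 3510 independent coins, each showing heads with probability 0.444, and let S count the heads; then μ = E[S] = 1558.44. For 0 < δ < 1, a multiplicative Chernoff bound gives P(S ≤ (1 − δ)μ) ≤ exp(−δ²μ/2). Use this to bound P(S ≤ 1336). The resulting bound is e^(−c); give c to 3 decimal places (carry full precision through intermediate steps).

15.875

Write 1336 = (1 − δ)μ, so δ = 1 − 1336/1558.44 = 0.1427325…
Then the exponent is δ²μ/2 = (μ − 1336)²/(2μ) = 15.874706.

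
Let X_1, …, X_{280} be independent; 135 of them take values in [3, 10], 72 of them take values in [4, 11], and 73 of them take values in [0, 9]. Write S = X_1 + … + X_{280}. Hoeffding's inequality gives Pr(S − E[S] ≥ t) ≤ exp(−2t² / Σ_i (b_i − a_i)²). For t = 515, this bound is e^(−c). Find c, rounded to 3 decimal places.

33.037

Σ(b_i − a_i)² = 135·7² + 72·7² + 73·9² = 16056.
c = 2t² / 16056 = 2·515² / 16056 = 33.0375.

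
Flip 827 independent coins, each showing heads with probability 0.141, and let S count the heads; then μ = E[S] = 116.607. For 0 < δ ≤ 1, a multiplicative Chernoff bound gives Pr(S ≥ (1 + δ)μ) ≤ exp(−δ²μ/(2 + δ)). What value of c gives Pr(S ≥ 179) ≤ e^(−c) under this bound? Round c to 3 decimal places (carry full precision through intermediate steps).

13.169

Write 179 = (1 + δ)μ, so δ = 179/116.607 − 1 = 0.5350708…
Then the exponent is δ²μ/(2 + δ) = (179 − μ)² / (μ·(2 + δ)) = 13.169128.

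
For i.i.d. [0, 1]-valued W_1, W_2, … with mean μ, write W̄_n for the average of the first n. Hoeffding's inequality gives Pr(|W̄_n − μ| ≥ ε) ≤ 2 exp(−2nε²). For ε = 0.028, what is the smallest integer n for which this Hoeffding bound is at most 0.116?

Require 2·exp(−2nε²) ≤ 0.116, i.e. 2nε² ≥ ln(2/0.116) = 2.847312.
So n ≥ 2.847312 / (2·0.028²) = 1815.888.
The smallest integer n is 1816.

1816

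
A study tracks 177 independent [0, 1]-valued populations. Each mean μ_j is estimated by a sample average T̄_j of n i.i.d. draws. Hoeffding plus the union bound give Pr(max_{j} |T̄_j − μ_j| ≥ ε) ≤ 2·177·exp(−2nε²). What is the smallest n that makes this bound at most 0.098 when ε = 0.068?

886

Need 2·177·exp(−2nε²) ≤ 0.098, i.e. exp(−2nε²) ≤ 0.098/354.
So 2nε² ≥ ln(354/0.098) = 8.192085.
Hence n ≥ 8.192085/(2·0.068²) = 885.822.
The smallest integer n is 886.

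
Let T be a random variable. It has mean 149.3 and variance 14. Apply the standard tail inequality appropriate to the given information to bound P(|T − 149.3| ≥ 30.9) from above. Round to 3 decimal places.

Mean and variance are known, so Chebyshev's inequality applies.
Chebyshev: P(|T − μ| ≥ t) ≤ Var(T)/t².
Bound = 14 / 954.81 = 0.0147.

0.015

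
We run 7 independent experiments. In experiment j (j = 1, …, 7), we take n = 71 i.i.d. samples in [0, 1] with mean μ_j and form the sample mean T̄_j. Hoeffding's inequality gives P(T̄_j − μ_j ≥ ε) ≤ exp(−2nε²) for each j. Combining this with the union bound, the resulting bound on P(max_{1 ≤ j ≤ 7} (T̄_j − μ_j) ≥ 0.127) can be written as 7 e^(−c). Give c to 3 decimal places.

2.290

Union bound over the 7 events: P(max_{1 ≤ j ≤ 7} (T̄_j − μ_j) ≥ 0.127) ≤ 7·exp(−2nε²) = 7 exp(−2·71·0.127²).
So c = 2·71·0.127² = 2.2903.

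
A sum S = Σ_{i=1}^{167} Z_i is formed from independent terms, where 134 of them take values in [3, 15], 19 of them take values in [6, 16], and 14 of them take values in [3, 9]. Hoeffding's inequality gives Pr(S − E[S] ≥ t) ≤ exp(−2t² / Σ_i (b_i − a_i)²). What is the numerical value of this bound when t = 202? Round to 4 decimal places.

Σ(b_i − a_i)² = 134·12² + 19·10² + 14·6² = 21700.
Exponent = 2·202² / 21700 = 3.76074.
Bound = exp(−3.76074) = 0.02327.

0.0233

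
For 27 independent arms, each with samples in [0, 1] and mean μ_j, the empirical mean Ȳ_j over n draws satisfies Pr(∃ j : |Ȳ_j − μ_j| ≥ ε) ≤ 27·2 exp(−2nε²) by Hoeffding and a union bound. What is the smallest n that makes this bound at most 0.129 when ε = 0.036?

2330

Need 2·27·exp(−2nε²) ≤ 0.129, i.e. exp(−2nε²) ≤ 0.129/54.
So 2nε² ≥ ln(54/0.129) = 6.036927.
Hence n ≥ 6.036927/(2·0.036²) = 2329.061.
The smallest integer n is 2330.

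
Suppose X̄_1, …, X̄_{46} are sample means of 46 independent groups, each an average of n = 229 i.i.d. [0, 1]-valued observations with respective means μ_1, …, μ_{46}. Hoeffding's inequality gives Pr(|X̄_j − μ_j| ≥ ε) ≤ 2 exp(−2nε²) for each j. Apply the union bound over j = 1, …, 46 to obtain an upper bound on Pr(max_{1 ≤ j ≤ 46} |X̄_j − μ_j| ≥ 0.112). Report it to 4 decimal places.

Per-experiment Hoeffding bound: 2·exp(−2·229·0.112²) = 2·exp(−5.74515) = 0.0063965.
Union bound over 46 events: 46·0.0063965 = 0.29424.

0.2942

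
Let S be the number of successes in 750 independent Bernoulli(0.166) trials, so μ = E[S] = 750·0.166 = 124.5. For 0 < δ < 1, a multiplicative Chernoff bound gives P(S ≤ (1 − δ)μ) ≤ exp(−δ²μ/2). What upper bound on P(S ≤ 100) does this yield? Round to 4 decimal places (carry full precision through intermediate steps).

0.0898

Write 100 = (1 − δ)μ, so δ = 1 − 100/124.5 = 0.1967871…
Then the exponent is δ²μ/2 = (μ − 100)²/(2μ) = 2.410643.
Bound = exp(−2.410643) = 0.08976.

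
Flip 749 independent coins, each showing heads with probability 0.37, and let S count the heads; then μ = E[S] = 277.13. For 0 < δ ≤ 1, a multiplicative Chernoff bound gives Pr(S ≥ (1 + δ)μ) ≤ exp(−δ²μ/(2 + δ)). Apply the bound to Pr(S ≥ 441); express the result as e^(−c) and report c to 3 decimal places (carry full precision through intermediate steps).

Write 441 = (1 + δ)μ, so δ = 441/277.13 − 1 = 0.5913109…
Then the exponent is δ²μ/(2 + δ) = (441 − μ)² / (μ·(2 + δ)) = 37.393476.

37.393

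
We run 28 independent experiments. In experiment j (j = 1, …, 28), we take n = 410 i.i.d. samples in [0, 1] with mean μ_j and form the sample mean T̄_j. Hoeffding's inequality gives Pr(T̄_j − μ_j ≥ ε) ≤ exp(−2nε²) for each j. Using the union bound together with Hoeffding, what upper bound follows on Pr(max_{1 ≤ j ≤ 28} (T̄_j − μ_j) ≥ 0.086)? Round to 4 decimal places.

Per-experiment Hoeffding bound: exp(−2·410·0.086²) = exp(−6.06472) = 0.0023234.
Union bound over 28 events: 28·0.0023234 = 0.06506.

0.0651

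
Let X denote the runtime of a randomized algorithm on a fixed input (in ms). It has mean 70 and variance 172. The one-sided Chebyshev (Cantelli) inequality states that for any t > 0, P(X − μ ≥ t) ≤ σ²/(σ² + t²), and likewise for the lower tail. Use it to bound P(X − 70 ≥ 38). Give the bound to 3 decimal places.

Here σ² = 172 and t = 38, so σ² + t² = 1616.
Cantelli's bound: 172/1616 = 0.1064.

0.106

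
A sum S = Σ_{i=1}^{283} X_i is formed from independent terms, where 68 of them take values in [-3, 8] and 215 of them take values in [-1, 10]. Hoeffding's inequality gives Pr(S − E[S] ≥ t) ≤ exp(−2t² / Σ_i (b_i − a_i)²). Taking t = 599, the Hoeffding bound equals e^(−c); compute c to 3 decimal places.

Σ(b_i − a_i)² = 68·11² + 215·11² = 34243.
c = 2t² / 34243 = 2·599² / 34243 = 20.9562.

20.956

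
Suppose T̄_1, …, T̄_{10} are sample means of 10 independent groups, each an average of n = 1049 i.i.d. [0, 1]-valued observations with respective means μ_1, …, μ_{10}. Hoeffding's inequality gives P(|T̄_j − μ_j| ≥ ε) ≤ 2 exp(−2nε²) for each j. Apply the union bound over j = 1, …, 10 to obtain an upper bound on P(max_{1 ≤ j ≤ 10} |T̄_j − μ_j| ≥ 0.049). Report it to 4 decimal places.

0.1298

Per-experiment Hoeffding bound: 2·exp(−2·1049·0.049²) = 2·exp(−5.03730) = 0.012983.
Union bound over 10 events: 10·0.012983 = 0.12983.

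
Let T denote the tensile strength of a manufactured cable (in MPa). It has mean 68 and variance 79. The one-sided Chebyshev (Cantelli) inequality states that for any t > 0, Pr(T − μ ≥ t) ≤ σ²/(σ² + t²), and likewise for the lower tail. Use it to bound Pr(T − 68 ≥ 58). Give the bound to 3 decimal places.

Here σ² = 79 and t = 58, so σ² + t² = 3443.
Cantelli's bound: 79/3443 = 0.0229.

0.023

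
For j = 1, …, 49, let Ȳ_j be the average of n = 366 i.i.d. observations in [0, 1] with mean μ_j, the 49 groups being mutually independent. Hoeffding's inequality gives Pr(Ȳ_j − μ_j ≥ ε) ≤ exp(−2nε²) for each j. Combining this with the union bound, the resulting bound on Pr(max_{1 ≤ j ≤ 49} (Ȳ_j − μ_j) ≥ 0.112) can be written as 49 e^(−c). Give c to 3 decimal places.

9.182

Union bound over the 49 events: Pr(max_{1 ≤ j ≤ 49} (Ȳ_j − μ_j) ≥ 0.112) ≤ 49·exp(−2nε²) = 49 exp(−2·366·0.112²).
So c = 2·366·0.112² = 9.1822.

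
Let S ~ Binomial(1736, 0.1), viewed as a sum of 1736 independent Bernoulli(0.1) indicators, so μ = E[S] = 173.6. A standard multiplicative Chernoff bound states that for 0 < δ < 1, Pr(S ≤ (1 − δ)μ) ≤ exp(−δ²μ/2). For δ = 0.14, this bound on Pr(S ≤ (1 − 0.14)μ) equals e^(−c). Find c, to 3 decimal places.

1.701

c = δ²μ/2 = 0.14²·173.6/2 = 1.7013.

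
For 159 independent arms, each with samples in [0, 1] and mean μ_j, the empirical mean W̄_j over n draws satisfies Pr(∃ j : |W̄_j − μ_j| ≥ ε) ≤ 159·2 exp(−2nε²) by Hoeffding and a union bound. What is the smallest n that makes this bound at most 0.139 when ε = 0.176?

125

Need 2·159·exp(−2nε²) ≤ 0.139, i.e. exp(−2nε²) ≤ 0.139/318.
So 2nε² ≥ ln(318/0.139) = 7.735333.
Hence n ≥ 7.735333/(2·0.176²) = 124.860.
The smallest integer n is 125.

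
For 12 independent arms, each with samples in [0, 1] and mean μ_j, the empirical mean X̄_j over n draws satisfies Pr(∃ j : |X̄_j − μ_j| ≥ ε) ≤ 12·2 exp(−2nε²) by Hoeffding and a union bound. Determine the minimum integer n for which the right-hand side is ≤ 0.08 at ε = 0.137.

152

Need 2·12·exp(−2nε²) ≤ 0.08, i.e. exp(−2nε²) ≤ 0.08/24.
So 2nε² ≥ ln(24/0.08) = 5.703782.
Hence n ≥ 5.703782/(2·0.137²) = 151.947.
The smallest integer n is 152.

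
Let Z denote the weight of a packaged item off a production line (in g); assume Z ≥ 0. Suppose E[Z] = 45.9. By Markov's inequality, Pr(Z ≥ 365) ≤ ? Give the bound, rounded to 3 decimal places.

Markov's inequality: for a non-negative random variable, Pr(Z ≥ a) ≤ E[Z]/a.
Here E[Z] = 45.9 and a = 365, so the bound is 45.9/365 = 0.1258.

0.126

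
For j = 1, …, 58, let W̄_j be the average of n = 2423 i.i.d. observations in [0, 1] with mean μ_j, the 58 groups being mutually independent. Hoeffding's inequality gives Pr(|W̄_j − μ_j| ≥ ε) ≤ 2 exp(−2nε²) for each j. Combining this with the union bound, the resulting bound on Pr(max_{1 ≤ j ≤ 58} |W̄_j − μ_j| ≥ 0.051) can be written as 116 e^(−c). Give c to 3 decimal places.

12.604

Union bound over the 58 events: Pr(max_{1 ≤ j ≤ 58} |W̄_j − μ_j| ≥ 0.051) ≤ 58·2·exp(−2nε²) = 116 exp(−2·2423·0.051²).
So c = 2·2423·0.051² = 12.6044.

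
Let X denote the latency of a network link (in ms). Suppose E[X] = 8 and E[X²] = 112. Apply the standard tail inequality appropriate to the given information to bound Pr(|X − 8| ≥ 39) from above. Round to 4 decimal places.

The first two moments determine the variance, so Chebyshev's inequality is the sharpest standard bound available.
Var(X) = E[X²] − (E[X])² = 112 − 64 = 48.
Chebyshev's inequality: Pr(|X − μ| ≥ t) ≤ Var(X)/t² = 48/1521 = 0.0316.

0.0316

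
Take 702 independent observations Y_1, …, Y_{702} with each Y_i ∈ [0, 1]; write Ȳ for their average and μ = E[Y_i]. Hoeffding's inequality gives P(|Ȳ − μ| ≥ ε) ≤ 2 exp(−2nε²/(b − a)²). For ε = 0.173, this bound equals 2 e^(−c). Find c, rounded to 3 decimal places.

42.020

c = 2nε²/(b − a)² = 2·702·0.173² / 1² = 42.0203.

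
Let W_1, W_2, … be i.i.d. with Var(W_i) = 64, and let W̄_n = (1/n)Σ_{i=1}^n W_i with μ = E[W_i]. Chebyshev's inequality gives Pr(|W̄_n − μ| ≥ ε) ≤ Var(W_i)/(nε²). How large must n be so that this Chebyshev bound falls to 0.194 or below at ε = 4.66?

Require 64/(n·4.66²) ≤ 0.194, i.e. n ≥ 64/(0.194·4.66²) = 15.192.
The smallest integer n is 16.

16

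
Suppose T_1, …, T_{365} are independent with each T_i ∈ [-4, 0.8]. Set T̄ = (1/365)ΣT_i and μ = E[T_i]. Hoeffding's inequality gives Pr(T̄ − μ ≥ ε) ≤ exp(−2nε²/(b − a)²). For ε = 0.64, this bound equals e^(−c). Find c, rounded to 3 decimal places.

c = 2nε²/(b − a)² = 2·365·0.64² / 4.8² = 12.9778.

12.978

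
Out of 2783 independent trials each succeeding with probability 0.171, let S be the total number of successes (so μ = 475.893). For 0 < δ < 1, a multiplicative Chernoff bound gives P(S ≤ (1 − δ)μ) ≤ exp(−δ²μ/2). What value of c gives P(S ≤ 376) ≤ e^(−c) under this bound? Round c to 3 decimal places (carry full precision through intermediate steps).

10.484

Write 376 = (1 − δ)μ, so δ = 1 − 376/475.893 = 0.2099064…
Then the exponent is δ²μ/2 = (μ − 376)²/(2μ) = 10.484091.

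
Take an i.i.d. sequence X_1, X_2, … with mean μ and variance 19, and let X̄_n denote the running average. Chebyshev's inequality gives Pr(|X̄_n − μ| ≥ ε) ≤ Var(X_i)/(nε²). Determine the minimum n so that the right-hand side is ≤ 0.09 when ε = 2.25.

42

Require 19/(n·2.25²) ≤ 0.09, i.e. n ≥ 19/(0.09·2.25²) = 41.701.
The smallest integer n is 42.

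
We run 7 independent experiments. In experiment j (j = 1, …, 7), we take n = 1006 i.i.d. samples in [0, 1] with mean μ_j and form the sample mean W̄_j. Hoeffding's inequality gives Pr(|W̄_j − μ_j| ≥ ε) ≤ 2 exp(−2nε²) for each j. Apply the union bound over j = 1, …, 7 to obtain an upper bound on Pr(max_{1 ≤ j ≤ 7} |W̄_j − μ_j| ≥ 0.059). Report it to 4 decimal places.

0.0127

Per-experiment Hoeffding bound: 2·exp(−2·1006·0.059²) = 2·exp(−7.00377) = 0.0018169.
Union bound over 7 events: 7·0.0018169 = 0.01272.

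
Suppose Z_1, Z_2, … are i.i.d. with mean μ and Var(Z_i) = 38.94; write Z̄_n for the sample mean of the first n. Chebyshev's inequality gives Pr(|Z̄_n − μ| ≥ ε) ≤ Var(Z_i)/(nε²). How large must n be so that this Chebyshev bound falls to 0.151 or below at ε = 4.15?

15

Require 38.94/(n·4.15²) ≤ 0.151, i.e. n ≥ 38.94/(0.151·4.15²) = 14.973.
The smallest integer n is 15.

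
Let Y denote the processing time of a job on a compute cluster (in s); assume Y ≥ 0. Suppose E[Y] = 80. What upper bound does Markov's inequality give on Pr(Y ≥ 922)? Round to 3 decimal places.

Markov's inequality: for a non-negative random variable, Pr(Y ≥ a) ≤ E[Y]/a.
Here E[Y] = 80 and a = 922, so the bound is 80/922 = 0.0868.

0.087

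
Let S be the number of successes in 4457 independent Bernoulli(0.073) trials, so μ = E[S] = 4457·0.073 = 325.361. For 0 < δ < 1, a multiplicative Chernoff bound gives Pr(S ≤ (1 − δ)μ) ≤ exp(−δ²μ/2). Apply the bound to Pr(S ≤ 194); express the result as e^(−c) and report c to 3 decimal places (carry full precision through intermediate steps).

Write 194 = (1 − δ)μ, so δ = 1 − 194/325.361 = 0.4037392…
Then the exponent is δ²μ/2 = (μ − 194)²/(2μ) = 26.517795.

26.518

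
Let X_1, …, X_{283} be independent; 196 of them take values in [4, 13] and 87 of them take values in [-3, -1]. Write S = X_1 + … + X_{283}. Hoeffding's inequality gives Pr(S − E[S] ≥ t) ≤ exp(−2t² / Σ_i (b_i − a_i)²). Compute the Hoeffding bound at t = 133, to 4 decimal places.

0.1130

Σ(b_i − a_i)² = 196·9² + 87·2² = 16224.
Exponent = 2·133² / 16224 = 2.18060.
Bound = exp(−2.18060) = 0.11297.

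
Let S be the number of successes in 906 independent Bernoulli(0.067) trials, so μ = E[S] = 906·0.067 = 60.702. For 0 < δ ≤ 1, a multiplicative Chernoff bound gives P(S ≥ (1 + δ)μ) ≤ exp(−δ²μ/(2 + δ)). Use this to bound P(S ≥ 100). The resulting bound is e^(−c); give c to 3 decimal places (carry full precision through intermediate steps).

9.610

Write 100 = (1 + δ)μ, so δ = 100/60.702 − 1 = 0.6473922…
Then the exponent is δ²μ/(2 + δ) = (100 − μ)² / (μ·(2 + δ)) = 9.609917.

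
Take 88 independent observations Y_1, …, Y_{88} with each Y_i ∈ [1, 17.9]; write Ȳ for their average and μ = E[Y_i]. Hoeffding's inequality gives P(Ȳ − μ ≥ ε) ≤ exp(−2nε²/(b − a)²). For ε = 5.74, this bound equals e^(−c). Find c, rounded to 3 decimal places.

20.303

c = 2nε²/(b − a)² = 2·88·5.74² / 16.9² = 20.3031.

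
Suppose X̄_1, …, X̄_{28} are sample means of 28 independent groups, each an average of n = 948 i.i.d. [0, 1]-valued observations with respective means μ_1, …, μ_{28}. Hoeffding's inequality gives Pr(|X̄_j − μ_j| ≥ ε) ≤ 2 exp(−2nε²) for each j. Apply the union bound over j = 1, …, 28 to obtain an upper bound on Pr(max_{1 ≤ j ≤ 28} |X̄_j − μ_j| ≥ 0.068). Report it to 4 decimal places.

Per-experiment Hoeffding bound: 2·exp(−2·948·0.068²) = 2·exp(−8.76710) = 0.00031155.
Union bound over 28 events: 28·0.00031155 = 0.00872.

0.0087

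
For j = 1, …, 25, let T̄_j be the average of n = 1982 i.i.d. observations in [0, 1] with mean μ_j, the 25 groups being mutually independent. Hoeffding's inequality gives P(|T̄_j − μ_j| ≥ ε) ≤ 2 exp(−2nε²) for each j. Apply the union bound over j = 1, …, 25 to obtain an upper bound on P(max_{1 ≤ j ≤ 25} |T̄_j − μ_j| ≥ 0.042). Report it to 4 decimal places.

Per-experiment Hoeffding bound: 2·exp(−2·1982·0.042²) = 2·exp(−6.99250) = 0.0018375.
Union bound over 25 events: 25·0.0018375 = 0.04594.

0.0459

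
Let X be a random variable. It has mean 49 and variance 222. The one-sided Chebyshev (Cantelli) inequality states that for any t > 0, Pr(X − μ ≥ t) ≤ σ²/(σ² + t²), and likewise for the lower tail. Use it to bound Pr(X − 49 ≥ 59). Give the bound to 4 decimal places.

0.0600

Here σ² = 222 and t = 59, so σ² + t² = 3703.
Cantelli's bound: 222/3703 = 0.0600.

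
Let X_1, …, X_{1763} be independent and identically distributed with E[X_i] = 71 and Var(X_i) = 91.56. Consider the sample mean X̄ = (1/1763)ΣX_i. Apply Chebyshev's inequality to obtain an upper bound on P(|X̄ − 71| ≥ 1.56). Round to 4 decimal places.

Var(X̄) = Var(X_i)/n = 91.56/1763 = 0.051934.
Chebyshev: P(|X̄ − 71| ≥ 1.56) ≤ Var(X̄)/(1.56)² = 91.56/(1763·1.56²) = 0.0213.

0.0213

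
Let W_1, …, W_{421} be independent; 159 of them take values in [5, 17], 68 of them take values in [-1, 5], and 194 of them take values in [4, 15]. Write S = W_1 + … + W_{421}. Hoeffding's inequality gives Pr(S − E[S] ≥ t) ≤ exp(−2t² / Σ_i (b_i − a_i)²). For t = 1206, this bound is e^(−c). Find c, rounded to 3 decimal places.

59.586

Σ(b_i − a_i)² = 159·12² + 68·6² + 194·11² = 48818.
c = 2t² / 48818 = 2·1206² / 48818 = 59.5861.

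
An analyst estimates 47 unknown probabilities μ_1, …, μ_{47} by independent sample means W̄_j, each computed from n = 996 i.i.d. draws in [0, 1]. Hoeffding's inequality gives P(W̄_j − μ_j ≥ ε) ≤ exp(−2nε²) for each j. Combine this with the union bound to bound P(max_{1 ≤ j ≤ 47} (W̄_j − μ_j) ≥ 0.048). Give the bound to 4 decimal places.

Per-experiment Hoeffding bound: exp(−2·996·0.048²) = exp(−4.58957) = 0.010157.
Union bound over 47 events: 47·0.010157 = 0.47739.

0.4774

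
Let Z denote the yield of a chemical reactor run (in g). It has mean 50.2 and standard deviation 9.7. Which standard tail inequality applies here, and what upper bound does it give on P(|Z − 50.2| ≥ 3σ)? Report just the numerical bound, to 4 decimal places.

Mean and variance are known, so Chebyshev's inequality applies.
Chebyshev: P(|Z − μ| ≥ t) ≤ Var(Z)/t².
Var(Z) = σ² = 9.7² = 94.09.
t = 3·9.7 = 29.1.
Bound = 94.09 / 846.81 = 0.1111.

0.1111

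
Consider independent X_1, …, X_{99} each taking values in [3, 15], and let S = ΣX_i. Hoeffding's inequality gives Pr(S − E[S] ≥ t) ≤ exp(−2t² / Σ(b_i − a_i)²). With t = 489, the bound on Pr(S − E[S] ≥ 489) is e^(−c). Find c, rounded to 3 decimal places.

Σ(b_i − a_i)² = 99·(12)² = 14256.
c = 2t²/14256 = 2·489²/14256 = 33.5467.

33.547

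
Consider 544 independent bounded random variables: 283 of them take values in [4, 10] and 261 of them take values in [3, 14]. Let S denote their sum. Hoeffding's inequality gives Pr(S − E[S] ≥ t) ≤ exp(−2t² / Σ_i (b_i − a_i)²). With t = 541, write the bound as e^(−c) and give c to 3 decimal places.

Σ(b_i − a_i)² = 283·6² + 261·11² = 41769.
c = 2t² / 41769 = 2·541² / 41769 = 14.0143.

14.014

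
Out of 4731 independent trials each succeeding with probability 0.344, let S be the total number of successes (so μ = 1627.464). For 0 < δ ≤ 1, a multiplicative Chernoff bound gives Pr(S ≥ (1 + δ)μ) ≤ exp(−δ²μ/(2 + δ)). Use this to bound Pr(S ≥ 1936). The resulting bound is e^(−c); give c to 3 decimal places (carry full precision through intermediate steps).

26.714

Write 1936 = (1 + δ)μ, so δ = 1936/1627.464 − 1 = 0.1895808…
Then the exponent is δ²μ/(2 + δ) = (1936 − μ)² / (μ·(2 + δ)) = 26.714024.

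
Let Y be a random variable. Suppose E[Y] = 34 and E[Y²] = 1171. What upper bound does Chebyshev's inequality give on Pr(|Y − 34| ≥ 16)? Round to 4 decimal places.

Var(Y) = E[Y²] − (E[Y])² = 1171 − 1156 = 15.
Chebyshev's inequality: Pr(|Y − μ| ≥ t) ≤ Var(Y)/t² = 15/256 = 0.0586.

0.0586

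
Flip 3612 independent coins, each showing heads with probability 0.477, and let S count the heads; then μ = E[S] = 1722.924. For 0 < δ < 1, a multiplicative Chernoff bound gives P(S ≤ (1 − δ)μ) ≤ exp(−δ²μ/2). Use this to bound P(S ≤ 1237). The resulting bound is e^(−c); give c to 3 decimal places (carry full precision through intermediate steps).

68.524

Write 1237 = (1 − δ)μ, so δ = 1 − 1237/1722.924 = 0.2820345…
Then the exponent is δ²μ/2 = (μ − 1237)²/(2μ) = 68.523665.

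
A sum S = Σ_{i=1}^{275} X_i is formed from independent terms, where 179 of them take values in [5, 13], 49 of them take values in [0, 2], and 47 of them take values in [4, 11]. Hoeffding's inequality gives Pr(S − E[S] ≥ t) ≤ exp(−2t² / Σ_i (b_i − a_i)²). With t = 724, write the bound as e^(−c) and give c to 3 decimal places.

Σ(b_i − a_i)² = 179·8² + 49·2² + 47·7² = 13955.
c = 2t² / 13955 = 2·724² / 13955 = 75.1238.

75.124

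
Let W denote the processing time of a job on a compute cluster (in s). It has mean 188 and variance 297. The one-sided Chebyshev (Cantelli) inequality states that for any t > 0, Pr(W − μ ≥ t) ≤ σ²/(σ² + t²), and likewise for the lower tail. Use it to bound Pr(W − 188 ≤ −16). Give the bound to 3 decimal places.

0.537

Here σ² = 297 and t = 16, so σ² + t² = 553.
Cantelli's bound: 297/553 = 0.5371.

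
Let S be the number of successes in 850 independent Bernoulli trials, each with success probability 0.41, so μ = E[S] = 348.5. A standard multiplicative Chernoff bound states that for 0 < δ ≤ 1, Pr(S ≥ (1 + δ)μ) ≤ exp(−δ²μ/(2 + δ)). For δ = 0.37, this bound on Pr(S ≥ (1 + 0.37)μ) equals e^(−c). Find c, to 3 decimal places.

20.131

c = δ²μ/(2 + δ) = 0.37²·348.5/(2 + 0.37) = 20.1307.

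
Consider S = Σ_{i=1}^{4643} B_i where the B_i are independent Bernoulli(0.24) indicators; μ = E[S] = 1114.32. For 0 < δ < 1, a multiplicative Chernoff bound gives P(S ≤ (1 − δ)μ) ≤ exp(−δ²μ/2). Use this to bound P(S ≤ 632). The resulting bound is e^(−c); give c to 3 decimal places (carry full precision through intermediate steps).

104.383

Write 632 = (1 − δ)μ, so δ = 1 − 632/1114.32 = 0.432838…
Then the exponent is δ²μ/2 = (μ − 632)²/(2μ) = 104.383203.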